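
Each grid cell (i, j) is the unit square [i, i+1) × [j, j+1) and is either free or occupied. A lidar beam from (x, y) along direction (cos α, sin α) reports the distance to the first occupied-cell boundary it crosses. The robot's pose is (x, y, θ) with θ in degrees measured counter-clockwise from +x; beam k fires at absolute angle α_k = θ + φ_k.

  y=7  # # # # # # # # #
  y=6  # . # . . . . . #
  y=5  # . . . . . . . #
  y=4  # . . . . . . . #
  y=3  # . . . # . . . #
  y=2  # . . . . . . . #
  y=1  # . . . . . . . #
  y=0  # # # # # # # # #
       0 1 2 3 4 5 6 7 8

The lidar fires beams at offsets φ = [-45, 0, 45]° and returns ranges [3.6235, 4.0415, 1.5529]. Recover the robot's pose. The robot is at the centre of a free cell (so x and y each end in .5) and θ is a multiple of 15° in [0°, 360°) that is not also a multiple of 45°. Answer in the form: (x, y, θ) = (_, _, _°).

The pose lattice has 40·16 = 640 candidates. Test each by forward raycasting.
  (4.5, 1.5, 300°): beam 1 = 0.5176 ≠ 3.6235 ✗
  (5.5, 1.5, 195°): beam 1 = 5.1962 ≠ 3.6235 ✗
  (7.5, 6.5, 300°): beam 1 = 5.6940 ≠ 3.6235 ✗
  (1.5, 3.5, 345°): beam 1 = 2.8868 ≠ 3.6235 ✗
  …
  (6.5, 3.5, 120°): r_1=3.6235, r_2=4.0415, r_3=1.5529 — all match ✓
Only this pose fits every beam.

(x, y, θ) = (6.5, 3.5, 120°)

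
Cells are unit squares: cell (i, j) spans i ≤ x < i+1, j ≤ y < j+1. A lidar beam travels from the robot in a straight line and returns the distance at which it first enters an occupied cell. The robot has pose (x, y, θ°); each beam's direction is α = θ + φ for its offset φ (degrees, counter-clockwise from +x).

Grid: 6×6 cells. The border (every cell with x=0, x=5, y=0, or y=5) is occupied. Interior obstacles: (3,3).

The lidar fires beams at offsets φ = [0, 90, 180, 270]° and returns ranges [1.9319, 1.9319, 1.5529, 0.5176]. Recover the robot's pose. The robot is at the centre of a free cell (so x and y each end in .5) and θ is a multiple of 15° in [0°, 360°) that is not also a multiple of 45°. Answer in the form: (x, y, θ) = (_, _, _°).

Candidates: 15 free-cell centres × 16 headings = 240 poses. Raycast each; keep the one whose scan matches to 4 dp.
  (2.5, 2.5, 30°): beam 1 = 1.0000 ≠ 1.9319 ✗
  (1.5, 3.5, 210°): beam 1 = 0.5774 ≠ 1.9319 ✗
  (2.5, 4.5, 120°): beam 1 = 0.5774 ≠ 1.9319 ✗
  (2.5, 2.5, 345°): beam 1 = 2.5882 ≠ 1.9319 ✗
  (1.5, 2.5, 210°): beam 1 = 0.5774 ≠ 1.9319 ✗
  …
  (2.5, 1.5, 345°): r_1=1.9319, r_2=1.9319, r_3=1.5529, r_4=0.5176 — all match ✓
Only this pose fits every beam.

(x, y, θ) = (2.5, 1.5, 345°)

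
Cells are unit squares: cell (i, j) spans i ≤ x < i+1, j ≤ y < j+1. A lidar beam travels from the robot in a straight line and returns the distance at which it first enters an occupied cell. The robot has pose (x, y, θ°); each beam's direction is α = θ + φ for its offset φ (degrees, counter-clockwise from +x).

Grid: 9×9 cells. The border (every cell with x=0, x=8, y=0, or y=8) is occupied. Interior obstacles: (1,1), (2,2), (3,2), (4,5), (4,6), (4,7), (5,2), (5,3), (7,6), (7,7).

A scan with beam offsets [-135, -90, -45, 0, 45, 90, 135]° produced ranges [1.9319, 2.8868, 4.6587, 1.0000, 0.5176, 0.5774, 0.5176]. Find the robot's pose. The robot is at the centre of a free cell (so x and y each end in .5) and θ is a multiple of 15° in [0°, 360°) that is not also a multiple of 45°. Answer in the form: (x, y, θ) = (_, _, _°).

(x, y, θ) = (3.5, 7.5, 300°)

The pose lattice has 39·16 = 624 candidates. Test each by forward raycasting.
  (5.5, 7.5, 330°): beam 1 = 0.5176 ≠ 1.9319 ✗
  (7.5, 4.5, 195°): beam 1 = 1.0000 ≠ 1.9319 ✗
  (7.5, 3.5, 240°): beam 1 = 4.6587 ≠ 1.9319 ✗
  (1.5, 7.5, 75°): beam 1 = 7.5056 ≠ 1.9319 ✗
  …
  (3.5, 7.5, 300°): r_1=1.9319, r_2=2.8868, r_3=4.6587, r_4=1.0000, r_5=0.5176, r_6=0.5774, r_7=0.5176 — all match ✓
No second candidate reproduces the full scan.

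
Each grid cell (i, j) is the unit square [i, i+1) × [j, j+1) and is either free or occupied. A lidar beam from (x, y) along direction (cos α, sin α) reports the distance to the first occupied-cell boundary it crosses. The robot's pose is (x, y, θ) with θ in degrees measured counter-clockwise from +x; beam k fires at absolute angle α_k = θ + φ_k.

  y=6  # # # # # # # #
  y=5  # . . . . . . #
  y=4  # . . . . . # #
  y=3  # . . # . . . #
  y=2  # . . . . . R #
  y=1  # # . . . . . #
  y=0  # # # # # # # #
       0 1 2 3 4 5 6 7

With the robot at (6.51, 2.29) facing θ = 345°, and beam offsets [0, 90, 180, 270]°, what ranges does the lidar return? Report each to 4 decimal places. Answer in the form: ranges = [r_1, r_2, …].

beam 1: φ=0°, α=345°
  d=(0.9659,-0.2588)  start (6,2)  tX=0.5073 tY=1.1205  stride 1/|dx|=1.0353 1/|dy|=3.8637
    cross x-line → (7,2), t=0.5073 (wall)
  → r_1 = 0.5073
beam 2: φ=90°, α=75°
  d=(0.2588,0.9659)  start (6,2)  tX=1.8932 tY=0.7350  stride 1/|dx|=3.8637 1/|dy|=1.0353
    cross y-line → (6,3), t=0.7350
    cross y-line → (6,4), t=1.7703 (wall)
  → r_2 = 1.7703
beam 3: φ=180°, α=165°
  d=(-0.9659,0.2588)  start (6,2)  tX=0.5280 tY=2.7432  stride 1/|dx|=1.0353 1/|dy|=3.8637
    cross x-line → (5,2), t=0.5280
    cross x-line → (4,2), t=1.5633
    cross x-line → (3,2), t=2.5985
    cross y-line → (3,3), t=2.7432 (wall)
  → r_3 = 2.7432
beam 4: φ=270°, α=255°
  d=(-0.2588,-0.9659)  start (6,2)  tX=1.9705 tY=0.3002  stride 1/|dx|=3.8637 1/|dy|=1.0353
    cross y-line → (6,1), t=0.3002
    cross y-line → (6,0), t=1.3355 (wall)
  → r_4 = 1.3355

ranges = [0.5073, 1.7703, 2.7432, 1.3355]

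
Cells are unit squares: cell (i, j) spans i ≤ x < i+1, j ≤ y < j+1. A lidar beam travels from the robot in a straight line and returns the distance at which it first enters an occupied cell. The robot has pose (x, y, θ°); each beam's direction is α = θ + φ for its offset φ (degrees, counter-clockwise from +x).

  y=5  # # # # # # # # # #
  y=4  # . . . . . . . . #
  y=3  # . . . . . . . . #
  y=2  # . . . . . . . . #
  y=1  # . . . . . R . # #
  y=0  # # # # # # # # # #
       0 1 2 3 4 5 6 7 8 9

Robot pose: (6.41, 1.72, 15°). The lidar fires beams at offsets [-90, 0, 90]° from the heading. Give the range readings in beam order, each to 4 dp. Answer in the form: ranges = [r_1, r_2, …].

ranges = [0.7454, 2.6814, 3.3957]

beam 1: φ=-90°, α=285°
  direction (0.2588, -0.9659); cell (6,1); t to first gridline: x 2.2796, y 0.7454 (then +3.8637 / +1.0353)
    (6,0) via y @ 0.7454  # hit
  → r_1 = 0.7454
beam 2: φ=0°, α=15°
  direction (0.9659, 0.2588); cell (6,1); t to first gridline: x 0.6108, y 1.0818 (then +1.0353 / +3.8637)
    (7,1) via x @ 0.6108
    (7,2) via y @ 1.0818
    (8,2) via x @ 1.6461
    (9,2) via x @ 2.6814  # hit
  → r_2 = 2.6814
beam 3: φ=90°, α=105°
  direction (-0.2588, 0.9659); cell (6,1); t to first gridline: x 1.5841, y 0.2899 (then +3.8637 / +1.0353)
    (6,2) via y @ 0.2899
    (6,3) via y @ 1.3252
    (5,3) via x @ 1.5841
    (5,4) via y @ 2.3604
    (5,5) via y @ 3.3957  # hit
  → r_3 = 3.3957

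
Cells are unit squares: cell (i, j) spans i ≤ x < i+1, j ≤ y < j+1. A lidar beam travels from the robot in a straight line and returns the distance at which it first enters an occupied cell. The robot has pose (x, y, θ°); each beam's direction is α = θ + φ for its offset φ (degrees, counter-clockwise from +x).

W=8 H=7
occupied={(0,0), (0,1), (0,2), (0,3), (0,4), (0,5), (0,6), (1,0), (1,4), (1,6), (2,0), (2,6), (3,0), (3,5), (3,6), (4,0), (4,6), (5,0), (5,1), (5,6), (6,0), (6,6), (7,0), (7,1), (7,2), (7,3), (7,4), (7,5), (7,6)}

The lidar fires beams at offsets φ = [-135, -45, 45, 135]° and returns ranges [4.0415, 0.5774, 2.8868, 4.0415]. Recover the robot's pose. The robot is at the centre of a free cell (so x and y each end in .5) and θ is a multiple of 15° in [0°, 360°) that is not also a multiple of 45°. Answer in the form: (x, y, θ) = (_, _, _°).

(x, y, θ) = (3.5, 4.5, 105°)

Candidates: 27 free-cell centres × 16 headings = 432 poses. Raycast each; keep the one whose scan matches to 4 dp.
  (3.5, 1.5, 30°): beam 1 = 0.5176 ≠ 4.0415 ✗
  (4.5, 5.5, 120°): beam 1 = 2.5882 ≠ 4.0415 ✗
  (4.5, 3.5, 240°): beam 1 = 1.9319 ≠ 4.0415 ✗
  …
  (3.5, 4.5, 105°): r_1=4.0415, r_2=0.5774, r_3=2.8868, r_4=4.0415 — all match ✓
No second candidate reproduces the full scan.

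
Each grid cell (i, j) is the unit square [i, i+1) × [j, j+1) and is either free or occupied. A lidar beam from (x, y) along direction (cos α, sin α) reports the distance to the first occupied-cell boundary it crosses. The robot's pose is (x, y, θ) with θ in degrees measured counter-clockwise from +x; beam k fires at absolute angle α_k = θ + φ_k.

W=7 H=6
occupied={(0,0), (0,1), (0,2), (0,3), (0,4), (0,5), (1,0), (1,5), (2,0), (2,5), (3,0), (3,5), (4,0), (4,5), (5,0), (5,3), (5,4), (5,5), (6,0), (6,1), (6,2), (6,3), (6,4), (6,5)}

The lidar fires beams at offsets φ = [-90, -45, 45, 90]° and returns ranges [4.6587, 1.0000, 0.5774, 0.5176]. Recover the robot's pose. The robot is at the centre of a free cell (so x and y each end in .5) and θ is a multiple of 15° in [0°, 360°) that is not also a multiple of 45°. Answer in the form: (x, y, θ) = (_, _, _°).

(x, y, θ) = (5.5, 1.5, 255°)

The pose lattice has 18·16 = 288 candidates. Test each by forward raycasting.
  (1.5, 3.5, 165°): beam 1 = 1.5529 ≠ 4.6587 ✗
  (2.5, 4.5, 195°): beam 1 = 0.5176 ≠ 4.6587 ✗
  (3.5, 3.5, 345°): beam 1 = 2.5882 ≠ 4.6587 ✗
  (2.5, 4.5, 75°): beam 1 = 2.5882 ≠ 4.6587 ✗
  …
  (5.5, 1.5, 255°): r_1=4.6587, r_2=1.0000, r_3=0.5774, r_4=0.5176 — all match ✓
Only this pose fits every beam.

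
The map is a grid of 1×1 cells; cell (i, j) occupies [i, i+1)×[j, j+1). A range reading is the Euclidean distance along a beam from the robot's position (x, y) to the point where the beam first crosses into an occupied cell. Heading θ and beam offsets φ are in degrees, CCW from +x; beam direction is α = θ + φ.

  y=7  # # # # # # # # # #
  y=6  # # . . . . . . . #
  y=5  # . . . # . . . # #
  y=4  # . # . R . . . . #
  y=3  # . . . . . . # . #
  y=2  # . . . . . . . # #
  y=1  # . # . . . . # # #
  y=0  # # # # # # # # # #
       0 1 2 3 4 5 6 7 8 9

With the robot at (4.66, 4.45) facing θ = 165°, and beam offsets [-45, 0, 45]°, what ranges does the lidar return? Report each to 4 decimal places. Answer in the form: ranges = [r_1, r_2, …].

beam 1: φ=-45°, α=120°
  cosα=-0.5000 sinα=0.8660 | (4,4) | tMaxX 1.3200 tMaxY 0.6351 | tΔX 2.0000 tΔY 1.1547
    t=0.6351 [y] (4,5) — stop
  → r_1 = 0.6351
beam 2: φ=0°, α=165°
  cosα=-0.9659 sinα=0.2588 | (4,4) | tMaxX 0.6833 tMaxY 2.1250 | tΔX 1.0353 tΔY 3.8637
    t=0.6833 [x] (3,4)
    t=1.7186 [x] (2,4) — stop
  → r_2 = 1.7186
beam 3: φ=45°, α=210°
  cosα=-0.8660 sinα=-0.5000 | (4,4) | tMaxX 0.7621 tMaxY 0.9000 | tΔX 1.1547 tΔY 2.0000
    t=0.7621 [x] (3,4)
    t=0.9000 [y] (3,3)
    t=1.9168 [x] (2,3)
    t=2.9000 [y] (2,2)
    t=3.0715 [x] (1,2)
    t=4.2262 [x] (0,2) — stop
  → r_3 = 4.2262

ranges = [0.6351, 1.7186, 4.2262]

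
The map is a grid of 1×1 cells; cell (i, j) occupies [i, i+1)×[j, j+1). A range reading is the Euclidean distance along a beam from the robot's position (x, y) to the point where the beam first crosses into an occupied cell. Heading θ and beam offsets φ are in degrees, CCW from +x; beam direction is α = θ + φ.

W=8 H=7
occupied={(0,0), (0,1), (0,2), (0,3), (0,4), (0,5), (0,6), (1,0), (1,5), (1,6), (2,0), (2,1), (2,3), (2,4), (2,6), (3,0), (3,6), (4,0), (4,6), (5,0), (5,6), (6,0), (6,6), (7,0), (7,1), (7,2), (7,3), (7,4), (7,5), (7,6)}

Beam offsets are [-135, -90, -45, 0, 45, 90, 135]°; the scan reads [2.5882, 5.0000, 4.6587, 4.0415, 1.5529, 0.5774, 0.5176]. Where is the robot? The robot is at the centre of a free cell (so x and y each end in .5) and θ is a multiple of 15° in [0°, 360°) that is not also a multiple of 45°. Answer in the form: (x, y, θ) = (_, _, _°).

(x, y, θ) = (4.5, 1.5, 150°)

Candidates: 26 free-cell centres × 16 headings = 416 poses. Raycast each; keep the one whose scan matches to 4 dp.
  (1.5, 3.5, 195°): beam 1 = 1.0000 ≠ 2.5882 ✗
  (6.5, 5.5, 210°): beam 1 = 0.5176 ≠ 2.5882 ✗
  (1.5, 1.5, 105°): beam 1 = 0.5774 ≠ 2.5882 ✗
  (5.5, 1.5, 30°): beam 1 = 0.5176 ≠ 2.5882 ✗
  …
  (4.5, 1.5, 150°): r_1=2.5882, r_2=5.0000, r_3=4.6587, r_4=4.0415, r_5=1.5529, r_6=0.5774, r_7=0.5176 — all match ✓
Unique over the lattice → pose = (4.5, 1.5, 150°).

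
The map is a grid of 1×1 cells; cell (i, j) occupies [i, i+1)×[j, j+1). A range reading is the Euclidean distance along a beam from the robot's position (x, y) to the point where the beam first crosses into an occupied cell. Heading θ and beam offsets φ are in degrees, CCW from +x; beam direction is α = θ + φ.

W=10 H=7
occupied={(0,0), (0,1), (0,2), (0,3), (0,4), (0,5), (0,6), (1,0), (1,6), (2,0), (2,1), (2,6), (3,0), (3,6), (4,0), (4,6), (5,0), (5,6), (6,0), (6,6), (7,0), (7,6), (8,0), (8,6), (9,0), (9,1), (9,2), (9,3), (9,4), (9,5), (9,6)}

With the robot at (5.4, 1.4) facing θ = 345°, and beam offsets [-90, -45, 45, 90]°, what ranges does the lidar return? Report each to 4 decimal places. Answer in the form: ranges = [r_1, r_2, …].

ranges = [0.4141, 0.4619, 4.1569, 4.7623]

beam 1: φ=-90°, α=255°
  cosα=-0.2588 sinα=-0.9659 | (5,1) | tMaxX 1.5455 tMaxY 0.4141 | tΔX 3.8637 tΔY 1.0353
    t=0.4141 [y] (5,0) — stop
  → r_1 = 0.4141
beam 2: φ=-45°, α=300°
  cosα=0.5000 sinα=-0.8660 | (5,1) | tMaxX 1.2000 tMaxY 0.4619 | tΔX 2.0000 tΔY 1.1547
    t=0.4619 [y] (5,0) — stop
  → r_2 = 0.4619
beam 3: φ=45°, α=30°
  cosα=0.8660 sinα=0.5000 | (5,1) | tMaxX 0.6928 tMaxY 1.2000 | tΔX 1.1547 tΔY 2.0000
    t=0.6928 [x] (6,1)
    t=1.2000 [y] (6,2)
    t=1.8475 [x] (7,2)
    t=3.0022 [x] (8,2)
    t=3.2000 [y] (8,3)
    t=4.1569 [x] (9,3) — stop
  → r_3 = 4.1569
beam 4: φ=90°, α=75°
  cosα=0.2588 sinα=0.9659 | (5,1) | tMaxX 2.3182 tMaxY 0.6212 | tΔX 3.8637 tΔY 1.0353
    t=0.6212 [y] (5,2)
    t=1.6564 [y] (5,3)
    t=2.3182 [x] (6,3)
    t=2.6917 [y] (6,4)
    t=3.7270 [y] (6,5)
    t=4.7623 [y] (6,6) — stop
  → r_4 = 4.7623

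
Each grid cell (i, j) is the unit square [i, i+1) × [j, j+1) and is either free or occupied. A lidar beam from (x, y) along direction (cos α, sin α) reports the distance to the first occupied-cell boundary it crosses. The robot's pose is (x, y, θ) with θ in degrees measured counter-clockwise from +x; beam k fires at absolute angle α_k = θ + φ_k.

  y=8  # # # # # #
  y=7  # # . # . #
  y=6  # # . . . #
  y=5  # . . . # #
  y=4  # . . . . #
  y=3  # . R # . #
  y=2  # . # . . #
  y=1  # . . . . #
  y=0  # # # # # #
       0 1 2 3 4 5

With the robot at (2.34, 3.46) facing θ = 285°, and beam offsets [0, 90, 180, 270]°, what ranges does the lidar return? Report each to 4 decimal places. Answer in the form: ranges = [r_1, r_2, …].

ranges = [0.4762, 0.6833, 2.6296, 1.3873]

beam 1: φ=0°, α=285°
  dir = (cos 285°, sin 285°) = (0.2588, -0.9659); from cell (2,3)
  next x-line at t=2.5500, next y-line at t=0.4762; Δt_x=3.8637, Δt_y=1.0353
    y: enter (2,2) at t=0.4762 ← occupied
  → r_1 = 0.4762
beam 2: φ=90°, α=15°
  dir = (cos 15°, sin 15°) = (0.9659, 0.2588); from cell (2,3)
  next x-line at t=0.6833, next y-line at t=2.0864; Δt_x=1.0353, Δt_y=3.8637
    x: enter (3,3) at t=0.6833 ← occupied
  → r_2 = 0.6833
beam 3: φ=180°, α=105°
  dir = (cos 105°, sin 105°) = (-0.2588, 0.9659); from cell (2,3)
  next x-line at t=1.3137, next y-line at t=0.5590; Δt_x=3.8637, Δt_y=1.0353
    y: enter (2,4) at t=0.5590
    x: enter (1,4) at t=1.3137
    y: enter (1,5) at t=1.5943
    y: enter (1,6) at t=2.6296 ← occupied
  → r_3 = 2.6296
beam 4: φ=270°, α=195°
  dir = (cos 195°, sin 195°) = (-0.9659, -0.2588); from cell (2,3)
  next x-line at t=0.3520, next y-line at t=1.7773; Δt_x=1.0353, Δt_y=3.8637
    x: enter (1,3) at t=0.3520
    x: enter (0,3) at t=1.3873 ← occupied
  → r_4 = 1.3873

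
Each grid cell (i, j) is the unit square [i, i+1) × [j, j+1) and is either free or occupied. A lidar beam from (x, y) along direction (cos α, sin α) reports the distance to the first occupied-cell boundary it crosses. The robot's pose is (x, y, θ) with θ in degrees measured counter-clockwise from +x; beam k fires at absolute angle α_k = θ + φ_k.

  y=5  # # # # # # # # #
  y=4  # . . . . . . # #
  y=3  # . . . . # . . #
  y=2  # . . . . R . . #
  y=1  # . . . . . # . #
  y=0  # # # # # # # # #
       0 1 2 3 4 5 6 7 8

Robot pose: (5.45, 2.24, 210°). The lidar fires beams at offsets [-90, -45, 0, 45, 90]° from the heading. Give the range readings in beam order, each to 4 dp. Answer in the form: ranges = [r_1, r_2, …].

ranges = [0.8776, 4.6070, 2.4800, 1.2837, 1.1000]

beam 1: φ=-90°, α=120°
  dir = (cos 120°, sin 120°) = (-0.5000, 0.8660); from cell (5,2)
  next x-line at t=0.9000, next y-line at t=0.8776; Δt_x=2.0000, Δt_y=1.1547
    y: enter (5,3) at t=0.8776 ← occupied
  → r_1 = 0.8776
beam 2: φ=-45°, α=165°
  dir = (cos 165°, sin 165°) = (-0.9659, 0.2588); from cell (5,2)
  next x-line at t=0.4659, next y-line at t=2.9364; Δt_x=1.0353, Δt_y=3.8637
    x: enter (4,2) at t=0.4659
    x: enter (3,2) at t=1.5012
    x: enter (2,2) at t=2.5364
    y: enter (2,3) at t=2.9364
    x: enter (1,3) at t=3.5717
    x: enter (0,3) at t=4.6070 ← occupied
  → r_2 = 4.6070
beam 3: φ=0°, α=210°
  dir = (cos 210°, sin 210°) = (-0.8660, -0.5000); from cell (5,2)
  next x-line at t=0.5196, next y-line at t=0.4800; Δt_x=1.1547, Δt_y=2.0000
    y: enter (5,1) at t=0.4800
    x: enter (4,1) at t=0.5196
    x: enter (3,1) at t=1.6743
    y: enter (3,0) at t=2.4800 ← occupied
  → r_3 = 2.4800
beam 4: φ=45°, α=255°
  dir = (cos 255°, sin 255°) = (-0.2588, -0.9659); from cell (5,2)
  next x-line at t=1.7387, next y-line at t=0.2485; Δt_x=3.8637, Δt_y=1.0353
    y: enter (5,1) at t=0.2485
    y: enter (5,0) at t=1.2837 ← occupied
  → r_4 = 1.2837
beam 5: φ=90°, α=300°
  dir = (cos 300°, sin 300°) = (0.5000, -0.8660); from cell (5,2)
  next x-line at t=1.1000, next y-line at t=0.2771; Δt_x=2.0000, Δt_y=1.1547
    y: enter (5,1) at t=0.2771
    x: enter (6,1) at t=1.1000 ← occupied
  → r_5 = 1.1000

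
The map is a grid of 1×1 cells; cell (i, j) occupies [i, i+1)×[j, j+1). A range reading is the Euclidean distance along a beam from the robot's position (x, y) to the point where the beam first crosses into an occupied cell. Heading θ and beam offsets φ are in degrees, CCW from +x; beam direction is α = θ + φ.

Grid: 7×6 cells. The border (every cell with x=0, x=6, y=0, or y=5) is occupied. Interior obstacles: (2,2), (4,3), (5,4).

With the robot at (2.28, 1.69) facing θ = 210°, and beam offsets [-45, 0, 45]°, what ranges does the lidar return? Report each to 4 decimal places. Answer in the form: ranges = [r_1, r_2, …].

beam 1: φ=-45°, α=165°
  direction (-0.9659, 0.2588); cell (2,1); t to first gridline: x 0.2899, y 1.1977 (then +1.0353 / +3.8637)
    (1,1) via x @ 0.2899
    (1,2) via y @ 1.1977
    (0,2) via x @ 1.3252  # hit
  → r_1 = 1.3252
beam 2: φ=0°, α=210°
  direction (-0.8660, -0.5000); cell (2,1); t to first gridline: x 0.3233, y 1.3800 (then +1.1547 / +2.0000)
    (1,1) via x @ 0.3233
    (1,0) via y @ 1.3800  # hit
  → r_2 = 1.3800
beam 3: φ=45°, α=255°
  direction (-0.2588, -0.9659); cell (2,1); t to first gridline: x 1.0818, y 0.7143 (then +3.8637 / +1.0353)
    (2,0) via y @ 0.7143  # hit
  → r_3 = 0.7143

ranges = [1.3252, 1.3800, 0.7143]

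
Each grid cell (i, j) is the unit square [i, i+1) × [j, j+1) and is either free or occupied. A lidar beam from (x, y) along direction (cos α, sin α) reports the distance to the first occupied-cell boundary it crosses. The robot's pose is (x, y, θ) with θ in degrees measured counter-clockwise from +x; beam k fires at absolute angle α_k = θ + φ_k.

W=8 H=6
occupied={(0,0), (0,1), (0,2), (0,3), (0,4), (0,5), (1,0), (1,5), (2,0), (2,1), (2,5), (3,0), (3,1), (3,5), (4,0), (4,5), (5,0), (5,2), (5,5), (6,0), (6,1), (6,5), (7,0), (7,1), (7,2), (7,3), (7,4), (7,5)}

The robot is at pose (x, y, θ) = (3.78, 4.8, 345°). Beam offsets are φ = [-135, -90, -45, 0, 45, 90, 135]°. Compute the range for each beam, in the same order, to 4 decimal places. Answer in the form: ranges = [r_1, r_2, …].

beam 1: φ=-135°, α=210°
  d=(-0.8660,-0.5000)  start (3,4)  tX=0.9007 tY=1.6000  stride 1/|dx|=1.1547 1/|dy|=2.0000
    cross x-line → (2,4), t=0.9007
    cross y-line → (2,3), t=1.6000
    cross x-line → (1,3), t=2.0554
    cross x-line → (0,3), t=3.2101 (wall)
  → r_1 = 3.2101
beam 2: φ=-90°, α=255°
  d=(-0.2588,-0.9659)  start (3,4)  tX=3.0137 tY=0.8282  stride 1/|dx|=3.8637 1/|dy|=1.0353
    cross y-line → (3,3), t=0.8282
    cross y-line → (3,2), t=1.8635
    cross y-line → (3,1), t=2.8988 (wall)
  → r_2 = 2.8988
beam 3: φ=-45°, α=300°
  d=(0.5000,-0.8660)  start (3,4)  tX=0.4400 tY=0.9238  stride 1/|dx|=2.0000 1/|dy|=1.1547
    cross x-line → (4,4), t=0.4400
    cross y-line → (4,3), t=0.9238
    cross y-line → (4,2), t=2.0785
    cross x-line → (5,2), t=2.4400 (wall)
  → r_3 = 2.4400
beam 4: φ=0°, α=345°
  d=(0.9659,-0.2588)  start (3,4)  tX=0.2278 tY=3.0910  stride 1/|dx|=1.0353 1/|dy|=3.8637
    cross x-line → (4,4), t=0.2278
    cross x-line → (5,4), t=1.2630
    cross x-line → (6,4), t=2.2983
    cross y-line → (6,3), t=3.0910
    cross x-line → (7,3), t=3.3336 (wall)
  → r_4 = 3.3336
beam 5: φ=45°, α=30°
  d=(0.8660,0.5000)  start (3,4)  tX=0.2540 tY=0.4000  stride 1/|dx|=1.1547 1/|dy|=2.0000
    cross x-line → (4,4), t=0.2540
    cross y-line → (4,5), t=0.4000 (wall)
  → r_5 = 0.4000
beam 6: φ=90°, α=75°
  d=(0.2588,0.9659)  start (3,4)  tX=0.8500 tY=0.2071  stride 1/|dx|=3.8637 1/|dy|=1.0353
    cross y-line → (3,5), t=0.2071 (wall)
  → r_6 = 0.2071
beam 7: φ=135°, α=120°
  d=(-0.5000,0.8660)  start (3,4)  tX=1.5600 tY=0.2309  stride 1/|dx|=2.0000 1/|dy|=1.1547
    cross y-line → (3,5), t=0.2309 (wall)
  → r_7 = 0.2309

ranges = [3.2101, 2.8988, 2.4400, 3.3336, 0.4000, 0.2071, 0.2309]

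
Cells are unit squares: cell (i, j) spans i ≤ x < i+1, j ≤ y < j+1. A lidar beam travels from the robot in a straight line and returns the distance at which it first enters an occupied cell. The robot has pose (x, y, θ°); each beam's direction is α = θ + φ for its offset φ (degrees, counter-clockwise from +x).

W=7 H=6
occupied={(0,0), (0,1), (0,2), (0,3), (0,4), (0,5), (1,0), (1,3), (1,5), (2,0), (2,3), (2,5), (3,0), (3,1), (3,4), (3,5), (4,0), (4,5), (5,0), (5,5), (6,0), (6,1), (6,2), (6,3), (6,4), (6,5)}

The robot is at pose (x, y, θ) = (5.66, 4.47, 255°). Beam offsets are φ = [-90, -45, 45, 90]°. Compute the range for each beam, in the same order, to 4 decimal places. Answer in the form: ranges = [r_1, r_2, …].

beam 1: φ=-90°, α=165°
  dir = (cos 165°, sin 165°) = (-0.9659, 0.2588); from cell (5,4)
  next x-line at t=0.6833, next y-line at t=2.0478; Δt_x=1.0353, Δt_y=3.8637
    x: enter (4,4) at t=0.6833
    x: enter (3,4) at t=1.7186 ← occupied
  → r_1 = 1.7186
beam 2: φ=-45°, α=210°
  dir = (cos 210°, sin 210°) = (-0.8660, -0.5000); from cell (5,4)
  next x-line at t=0.7621, next y-line at t=0.9400; Δt_x=1.1547, Δt_y=2.0000
    x: enter (4,4) at t=0.7621
    y: enter (4,3) at t=0.9400
    x: enter (3,3) at t=1.9168
    y: enter (3,2) at t=2.9400
    x: enter (2,2) at t=3.0715
    x: enter (1,2) at t=4.2262
    y: enter (1,1) at t=4.9400
    x: enter (0,1) at t=5.3809 ← occupied
  → r_2 = 5.3809
beam 3: φ=45°, α=300°
  dir = (cos 300°, sin 300°) = (0.5000, -0.8660); from cell (5,4)
  next x-line at t=0.6800, next y-line at t=0.5427; Δt_x=2.0000, Δt_y=1.1547
    y: enter (5,3) at t=0.5427
    x: enter (6,3) at t=0.6800 ← occupied
  → r_3 = 0.6800
beam 4: φ=90°, α=345°
  dir = (cos 345°, sin 345°) = (0.9659, -0.2588); from cell (5,4)
  next x-line at t=0.3520, next y-line at t=1.8159; Δt_x=1.0353, Δt_y=3.8637
    x: enter (6,4) at t=0.3520 ← occupied
  → r_4 = 0.3520

ranges = [1.7186, 5.3809, 0.6800, 0.3520]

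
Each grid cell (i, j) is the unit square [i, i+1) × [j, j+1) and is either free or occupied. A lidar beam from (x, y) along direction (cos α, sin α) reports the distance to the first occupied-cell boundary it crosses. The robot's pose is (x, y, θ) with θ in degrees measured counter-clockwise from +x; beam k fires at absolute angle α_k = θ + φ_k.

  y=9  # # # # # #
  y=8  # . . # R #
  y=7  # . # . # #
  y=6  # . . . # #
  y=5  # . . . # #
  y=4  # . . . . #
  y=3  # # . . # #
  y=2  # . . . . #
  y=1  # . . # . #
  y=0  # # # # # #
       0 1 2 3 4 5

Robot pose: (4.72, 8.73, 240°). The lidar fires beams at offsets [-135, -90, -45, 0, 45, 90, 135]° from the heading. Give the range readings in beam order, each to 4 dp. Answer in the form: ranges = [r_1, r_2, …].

beam 1: φ=-135°, α=105°
  cosα=-0.2588 sinα=0.9659 | (4,8) | tMaxX 2.7819 tMaxY 0.2795 | tΔX 3.8637 tΔY 1.0353
    t=0.2795 [y] (4,9) — stop
  → r_1 = 0.2795
beam 2: φ=-90°, α=150°
  cosα=-0.8660 sinα=0.5000 | (4,8) | tMaxX 0.8314 tMaxY 0.5400 | tΔX 1.1547 tΔY 2.0000
    t=0.5400 [y] (4,9) — stop
  → r_2 = 0.5400
beam 3: φ=-45°, α=195°
  cosα=-0.9659 sinα=-0.2588 | (4,8) | tMaxX 0.7454 tMaxY 2.8205 | tΔX 1.0353 tΔY 3.8637
    t=0.7454 [x] (3,8) — stop
  → r_3 = 0.7454
beam 4: φ=0°, α=240°
  cosα=-0.5000 sinα=-0.8660 | (4,8) | tMaxX 1.4400 tMaxY 0.8429 | tΔX 2.0000 tΔY 1.1547
    t=0.8429 [y] (4,7) — stop
  → r_4 = 0.8429
beam 5: φ=45°, α=285°
  cosα=0.2588 sinα=-0.9659 | (4,8) | tMaxX 1.0818 tMaxY 0.7558 | tΔX 3.8637 tΔY 1.0353
    t=0.7558 [y] (4,7) — stop
  → r_5 = 0.7558
beam 6: φ=90°, α=330°
  cosα=0.8660 sinα=-0.5000 | (4,8) | tMaxX 0.3233 tMaxY 1.4600 | tΔX 1.1547 tΔY 2.0000
    t=0.3233 [x] (5,8) — stop
  → r_6 = 0.3233
beam 7: φ=135°, α=15°
  cosα=0.9659 sinα=0.2588 | (4,8) | tMaxX 0.2899 tMaxY 1.0432 | tΔX 1.0353 tΔY 3.8637
    t=0.2899 [x] (5,8) — stop
  → r_7 = 0.2899

ranges = [0.2795, 0.5400, 0.7454, 0.8429, 0.7558, 0.3233, 0.2899]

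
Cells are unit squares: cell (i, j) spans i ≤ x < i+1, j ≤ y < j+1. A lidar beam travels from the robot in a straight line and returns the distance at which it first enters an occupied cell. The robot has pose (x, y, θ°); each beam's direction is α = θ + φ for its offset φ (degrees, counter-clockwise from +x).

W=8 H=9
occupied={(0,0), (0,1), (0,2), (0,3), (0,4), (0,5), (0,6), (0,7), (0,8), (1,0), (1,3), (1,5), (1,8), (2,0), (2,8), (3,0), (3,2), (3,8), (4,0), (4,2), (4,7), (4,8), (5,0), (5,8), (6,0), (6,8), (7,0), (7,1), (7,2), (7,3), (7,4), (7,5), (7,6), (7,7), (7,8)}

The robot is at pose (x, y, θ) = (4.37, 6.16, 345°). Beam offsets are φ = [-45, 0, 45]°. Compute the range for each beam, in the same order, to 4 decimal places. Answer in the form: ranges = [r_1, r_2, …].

ranges = [5.2600, 2.7228, 3.0369]

beam 1: φ=-45°, α=300°
  direction (0.5000, -0.8660); cell (4,6); t to first gridline: x 1.2600, y 0.1848 (then +2.0000 / +1.1547)
    (4,5) via y @ 0.1848
    (5,5) via x @ 1.2600
    (5,4) via y @ 1.3395
    (5,3) via y @ 2.4942
    (6,3) via x @ 3.2600
    (6,2) via y @ 3.6489
    (6,1) via y @ 4.8036
    (7,1) via x @ 5.2600  # hit
  → r_1 = 5.2600
beam 2: φ=0°, α=345°
  direction (0.9659, -0.2588); cell (4,6); t to first gridline: x 0.6522, y 0.6182 (then +1.0353 / +3.8637)
    (4,5) via y @ 0.6182
    (5,5) via x @ 0.6522
    (6,5) via x @ 1.6875
    (7,5) via x @ 2.7228  # hit
  → r_2 = 2.7228
beam 3: φ=45°, α=30°
  direction (0.8660, 0.5000); cell (4,6); t to first gridline: x 0.7275, y 1.6800 (then +1.1547 / +2.0000)
    (5,6) via x @ 0.7275
    (5,7) via y @ 1.6800
    (6,7) via x @ 1.8822
    (7,7) via x @ 3.0369  # hit
  → r_3 = 3.0369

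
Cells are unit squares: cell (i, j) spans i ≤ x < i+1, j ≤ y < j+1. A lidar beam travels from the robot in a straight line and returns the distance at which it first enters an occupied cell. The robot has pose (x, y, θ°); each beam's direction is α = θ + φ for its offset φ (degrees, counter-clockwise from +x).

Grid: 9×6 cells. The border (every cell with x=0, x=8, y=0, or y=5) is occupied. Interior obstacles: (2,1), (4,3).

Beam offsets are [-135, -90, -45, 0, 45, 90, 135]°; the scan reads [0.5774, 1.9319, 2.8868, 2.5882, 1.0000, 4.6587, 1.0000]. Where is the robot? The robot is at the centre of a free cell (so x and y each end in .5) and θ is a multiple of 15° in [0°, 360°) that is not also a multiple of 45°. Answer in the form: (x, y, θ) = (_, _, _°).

(x, y, θ) = (3.5, 4.5, 255°)

The pose lattice has 26·16 = 416 candidates. Test each by forward raycasting.
  (2.5, 3.5, 300°): beam 1 = 1.5529 ≠ 0.5774 ✗
  (6.5, 1.5, 75°): beam 2 = 1.5529 ≠ 1.9319 ✗
  (2.5, 3.5, 105°): beam 1 = 5.0000 ≠ 0.5774 ✗
  (4.5, 4.5, 330°): beam 1 = 3.6235 ≠ 0.5774 ✗
  (1.5, 1.5, 240°): beam 1 = 1.9319 ≠ 0.5774 ✗
  …
  (3.5, 4.5, 255°): r_1=0.5774, r_2=1.9319, r_3=2.8868, r_4=2.5882, r_5=1.0000, r_6=4.6587, r_7=1.0000 — all match ✓
No second candidate reproduces the full scan.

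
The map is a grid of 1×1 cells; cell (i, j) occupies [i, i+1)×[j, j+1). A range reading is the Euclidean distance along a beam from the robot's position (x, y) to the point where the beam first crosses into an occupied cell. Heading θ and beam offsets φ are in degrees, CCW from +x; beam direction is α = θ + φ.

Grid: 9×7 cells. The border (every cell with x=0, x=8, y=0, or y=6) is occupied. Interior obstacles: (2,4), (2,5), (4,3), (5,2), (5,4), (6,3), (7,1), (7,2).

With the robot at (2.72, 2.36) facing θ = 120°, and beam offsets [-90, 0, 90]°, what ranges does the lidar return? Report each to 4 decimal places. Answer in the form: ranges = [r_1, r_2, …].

beam 1: φ=-90°, α=30°
  cosα=0.8660 sinα=0.5000 | (2,2) | tMaxX 0.3233 tMaxY 1.2800 | tΔX 1.1547 tΔY 2.0000
    t=0.3233 [x] (3,2)
    t=1.2800 [y] (3,3)
    t=1.4780 [x] (4,3) — stop
  → r_1 = 1.4780
beam 2: φ=0°, α=120°
  cosα=-0.5000 sinα=0.8660 | (2,2) | tMaxX 1.4400 tMaxY 0.7390 | tΔX 2.0000 tΔY 1.1547
    t=0.7390 [y] (2,3)
    t=1.4400 [x] (1,3)
    t=1.8937 [y] (1,4)
    t=3.0484 [y] (1,5)
    t=3.4400 [x] (0,5) — stop
  → r_2 = 3.4400
beam 3: φ=90°, α=210°
  cosα=-0.8660 sinα=-0.5000 | (2,2) | tMaxX 0.8314 tMaxY 0.7200 | tΔX 1.1547 tΔY 2.0000
    t=0.7200 [y] (2,1)
    t=0.8314 [x] (1,1)
    t=1.9861 [x] (0,1) — stop
  → r_3 = 1.9861

ranges = [1.4780, 3.4400, 1.9861]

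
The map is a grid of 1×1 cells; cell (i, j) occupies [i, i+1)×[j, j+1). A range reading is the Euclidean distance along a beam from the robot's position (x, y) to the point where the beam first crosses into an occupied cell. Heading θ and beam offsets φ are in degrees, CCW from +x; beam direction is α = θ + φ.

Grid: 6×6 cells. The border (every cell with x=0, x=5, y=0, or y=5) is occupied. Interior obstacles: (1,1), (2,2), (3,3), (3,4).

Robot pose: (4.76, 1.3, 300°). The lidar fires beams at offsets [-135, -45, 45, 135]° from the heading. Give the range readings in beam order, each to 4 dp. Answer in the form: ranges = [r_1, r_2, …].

beam 1: φ=-135°, α=165°
  direction (-0.9659, 0.2588); cell (4,1); t to first gridline: x 0.7868, y 2.7046 (then +1.0353 / +3.8637)
    (3,1) via x @ 0.7868
    (2,1) via x @ 1.8221
    (2,2) via y @ 2.7046  # hit
  → r_1 = 2.7046
beam 2: φ=-45°, α=255°
  direction (-0.2588, -0.9659); cell (4,1); t to first gridline: x 2.9364, y 0.3106 (then +3.8637 / +1.0353)
    (4,0) via y @ 0.3106  # hit
  → r_2 = 0.3106
beam 3: φ=45°, α=345°
  direction (0.9659, -0.2588); cell (4,1); t to first gridline: x 0.2485, y 1.1591 (then +1.0353 / +3.8637)
    (5,1) via x @ 0.2485  # hit
  → r_3 = 0.2485
beam 4: φ=135°, α=75°
  direction (0.2588, 0.9659); cell (4,1); t to first gridline: x 0.9273, y 0.7247 (then +3.8637 / +1.0353)
    (4,2) via y @ 0.7247
    (5,2) via x @ 0.9273  # hit
  → r_4 = 0.9273

ranges = [2.7046, 0.3106, 0.2485, 0.9273]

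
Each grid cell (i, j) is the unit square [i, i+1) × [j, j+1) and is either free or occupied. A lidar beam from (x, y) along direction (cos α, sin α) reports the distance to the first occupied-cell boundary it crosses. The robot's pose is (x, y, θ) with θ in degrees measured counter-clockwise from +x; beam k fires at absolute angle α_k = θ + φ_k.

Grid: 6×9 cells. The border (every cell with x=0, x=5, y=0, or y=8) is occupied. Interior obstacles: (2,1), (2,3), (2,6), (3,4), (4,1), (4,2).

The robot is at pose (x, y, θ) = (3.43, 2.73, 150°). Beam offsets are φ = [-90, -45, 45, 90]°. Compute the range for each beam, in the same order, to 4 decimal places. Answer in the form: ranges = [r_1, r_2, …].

ranges = [3.1400, 1.3148, 2.5157, 0.8600]

beam 1: φ=-90°, α=60°
  cosα=0.5000 sinα=0.8660 | (3,2) | tMaxX 1.1400 tMaxY 0.3118 | tΔX 2.0000 tΔY 1.1547
    t=0.3118 [y] (3,3)
    t=1.1400 [x] (4,3)
    t=1.4665 [y] (4,4)
    t=2.6212 [y] (4,5)
    t=3.1400 [x] (5,5) — stop
  → r_1 = 3.1400
beam 2: φ=-45°, α=105°
  cosα=-0.2588 sinα=0.9659 | (3,2) | tMaxX 1.6614 tMaxY 0.2795 | tΔX 3.8637 tΔY 1.0353
    t=0.2795 [y] (3,3)
    t=1.3148 [y] (3,4) — stop
  → r_2 = 1.3148
beam 3: φ=45°, α=195°
  cosα=-0.9659 sinα=-0.2588 | (3,2) | tMaxX 0.4452 tMaxY 2.8205 | tΔX 1.0353 tΔY 3.8637
    t=0.4452 [x] (2,2)
    t=1.4804 [x] (1,2)
    t=2.5157 [x] (0,2) — stop
  → r_3 = 2.5157
beam 4: φ=90°, α=240°
  cosα=-0.5000 sinα=-0.8660 | (3,2) | tMaxX 0.8600 tMaxY 0.8429 | tΔX 2.0000 tΔY 1.1547
    t=0.8429 [y] (3,1)
    t=0.8600 [x] (2,1) — stop
  → r_4 = 0.8600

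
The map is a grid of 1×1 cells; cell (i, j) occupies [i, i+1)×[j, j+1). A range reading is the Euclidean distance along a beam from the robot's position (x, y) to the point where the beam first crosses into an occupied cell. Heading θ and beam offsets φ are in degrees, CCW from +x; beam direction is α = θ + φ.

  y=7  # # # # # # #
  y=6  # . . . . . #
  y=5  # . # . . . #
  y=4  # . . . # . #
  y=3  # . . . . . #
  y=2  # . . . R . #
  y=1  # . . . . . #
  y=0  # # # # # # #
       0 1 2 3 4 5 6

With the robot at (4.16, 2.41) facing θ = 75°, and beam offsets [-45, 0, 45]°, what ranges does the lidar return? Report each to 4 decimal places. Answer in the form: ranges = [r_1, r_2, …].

beam 1: φ=-45°, α=30°
  dir = (cos 30°, sin 30°) = (0.8660, 0.5000); from cell (4,2)
  next x-line at t=0.9699, next y-line at t=1.1800; Δt_x=1.1547, Δt_y=2.0000
    x: enter (5,2) at t=0.9699
    y: enter (5,3) at t=1.1800
    x: enter (6,3) at t=2.1246 ← occupied
  → r_1 = 2.1246
beam 2: φ=0°, α=75°
  dir = (cos 75°, sin 75°) = (0.2588, 0.9659); from cell (4,2)
  next x-line at t=3.2455, next y-line at t=0.6108; Δt_x=3.8637, Δt_y=1.0353
    y: enter (4,3) at t=0.6108
    y: enter (4,4) at t=1.6461 ← occupied
  → r_2 = 1.6461
beam 3: φ=45°, α=120°
  dir = (cos 120°, sin 120°) = (-0.5000, 0.8660); from cell (4,2)
  next x-line at t=0.3200, next y-line at t=0.6813; Δt_x=2.0000, Δt_y=1.1547
    x: enter (3,2) at t=0.3200
    y: enter (3,3) at t=0.6813
    y: enter (3,4) at t=1.8360
    x: enter (2,4) at t=2.3200
    y: enter (2,5) at t=2.9907 ← occupied
  → r_3 = 2.9907

ranges = [2.1246, 1.6461, 2.9907]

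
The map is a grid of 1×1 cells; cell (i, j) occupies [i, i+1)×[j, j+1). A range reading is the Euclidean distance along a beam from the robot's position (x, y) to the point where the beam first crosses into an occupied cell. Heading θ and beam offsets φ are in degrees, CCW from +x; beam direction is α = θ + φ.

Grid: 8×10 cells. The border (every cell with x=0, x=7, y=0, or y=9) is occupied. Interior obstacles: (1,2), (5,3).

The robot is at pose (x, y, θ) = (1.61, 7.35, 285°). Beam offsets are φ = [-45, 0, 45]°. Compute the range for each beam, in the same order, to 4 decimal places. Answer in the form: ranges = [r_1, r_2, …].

ranges = [1.2200, 6.5740, 6.2238]

beam 1: φ=-45°, α=240°
  direction (-0.5000, -0.8660); cell (1,7); t to first gridline: x 1.2200, y 0.4041 (then +2.0000 / +1.1547)
    (1,6) via y @ 0.4041
    (0,6) via x @ 1.2200  # hit
  → r_1 = 1.2200
beam 2: φ=0°, α=285°
  direction (0.2588, -0.9659); cell (1,7); t to first gridline: x 1.5068, y 0.3623 (then +3.8637 / +1.0353)
    (1,6) via y @ 0.3623
    (1,5) via y @ 1.3976
    (2,5) via x @ 1.5068
    (2,4) via y @ 2.4329
    (2,3) via y @ 3.4682
    (2,2) via y @ 4.5035
    (3,2) via x @ 5.3705
    (3,1) via y @ 5.5387
    (3,0) via y @ 6.5740  # hit
  → r_2 = 6.5740
beam 3: φ=45°, α=330°
  direction (0.8660, -0.5000); cell (1,7); t to first gridline: x 0.4503, y 0.7000 (then +1.1547 / +2.0000)
    (2,7) via x @ 0.4503
    (2,6) via y @ 0.7000
    (3,6) via x @ 1.6050
    (3,5) via y @ 2.7000
    (4,5) via x @ 2.7597
    (5,5) via x @ 3.9144
    (5,4) via y @ 4.7000
    (6,4) via x @ 5.0691
    (7,4) via x @ 6.2238  # hit
  → r_3 = 6.2238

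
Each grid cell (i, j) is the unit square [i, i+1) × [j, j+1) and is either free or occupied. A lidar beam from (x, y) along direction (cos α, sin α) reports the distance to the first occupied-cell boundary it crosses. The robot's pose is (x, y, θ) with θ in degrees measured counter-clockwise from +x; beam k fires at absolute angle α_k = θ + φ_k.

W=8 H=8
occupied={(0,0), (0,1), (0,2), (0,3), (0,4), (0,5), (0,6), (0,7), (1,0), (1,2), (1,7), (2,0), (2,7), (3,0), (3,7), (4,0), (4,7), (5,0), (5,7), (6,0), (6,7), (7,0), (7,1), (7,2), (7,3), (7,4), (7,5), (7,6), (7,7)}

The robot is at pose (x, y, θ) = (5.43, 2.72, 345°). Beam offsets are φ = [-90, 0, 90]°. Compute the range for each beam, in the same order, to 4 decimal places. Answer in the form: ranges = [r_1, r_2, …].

beam 1: φ=-90°, α=255°
  direction (-0.2588, -0.9659); cell (5,2); t to first gridline: x 1.6614, y 0.7454 (then +3.8637 / +1.0353)
    (5,1) via y @ 0.7454
    (4,1) via x @ 1.6614
    (4,0) via y @ 1.7807  # hit
  → r_1 = 1.7807
beam 2: φ=0°, α=345°
  direction (0.9659, -0.2588); cell (5,2); t to first gridline: x 0.5901, y 2.7819 (then +1.0353 / +3.8637)
    (6,2) via x @ 0.5901
    (7,2) via x @ 1.6254  # hit
  → r_2 = 1.6254
beam 3: φ=90°, α=75°
  direction (0.2588, 0.9659); cell (5,2); t to first gridline: x 2.2023, y 0.2899 (then +3.8637 / +1.0353)
    (5,3) via y @ 0.2899
    (5,4) via y @ 1.3252
    (6,4) via x @ 2.2023
    (6,5) via y @ 2.3604
    (6,6) via y @ 3.3957
    (6,7) via y @ 4.4310  # hit
  → r_3 = 4.4310

ranges = [1.7807, 1.6254, 4.4310]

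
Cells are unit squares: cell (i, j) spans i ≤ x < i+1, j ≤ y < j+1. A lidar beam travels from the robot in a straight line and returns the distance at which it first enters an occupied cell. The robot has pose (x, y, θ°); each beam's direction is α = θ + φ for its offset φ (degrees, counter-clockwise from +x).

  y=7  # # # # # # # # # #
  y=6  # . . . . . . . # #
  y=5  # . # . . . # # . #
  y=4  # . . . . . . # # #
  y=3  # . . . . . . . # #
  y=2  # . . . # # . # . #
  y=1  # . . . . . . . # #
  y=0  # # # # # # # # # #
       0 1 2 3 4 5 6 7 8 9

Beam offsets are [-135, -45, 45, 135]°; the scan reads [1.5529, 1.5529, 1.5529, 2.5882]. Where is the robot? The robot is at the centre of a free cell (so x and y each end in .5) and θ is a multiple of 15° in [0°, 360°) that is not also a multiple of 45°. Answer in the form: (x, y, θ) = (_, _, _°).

(x, y, θ) = (4.5, 5.5, 150°)

Candidates: 37 free-cell centres × 16 headings = 592 poses. Raycast each; keep the one whose scan matches to 4 dp.
  (1.5, 3.5, 195°): beam 1 = 1.7321 ≠ 1.5529 ✗
  (6.5, 3.5, 210°): beam 2 = 5.6940 ≠ 1.5529 ✗
  (3.5, 4.5, 105°): beam 1 = 4.0415 ≠ 1.5529 ✗
  …
  (4.5, 5.5, 150°): r_1=1.5529, r_2=1.5529, r_3=1.5529, r_4=2.5882 — all match ✓
No second candidate reproduces the full scan.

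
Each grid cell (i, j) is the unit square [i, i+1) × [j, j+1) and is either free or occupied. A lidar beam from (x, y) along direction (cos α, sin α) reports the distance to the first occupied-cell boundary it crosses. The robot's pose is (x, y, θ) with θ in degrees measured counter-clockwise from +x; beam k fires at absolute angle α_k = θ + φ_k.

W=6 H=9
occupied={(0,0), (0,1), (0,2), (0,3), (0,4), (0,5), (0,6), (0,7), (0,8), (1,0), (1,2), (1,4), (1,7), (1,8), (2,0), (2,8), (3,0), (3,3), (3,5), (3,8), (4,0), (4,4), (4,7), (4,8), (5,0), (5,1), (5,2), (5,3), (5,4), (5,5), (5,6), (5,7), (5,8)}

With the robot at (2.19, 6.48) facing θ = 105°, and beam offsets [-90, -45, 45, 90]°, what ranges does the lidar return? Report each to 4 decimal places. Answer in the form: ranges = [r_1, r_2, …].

beam 1: φ=-90°, α=15°
  cosα=0.9659 sinα=0.2588 | (2,6) | tMaxX 0.8386 tMaxY 2.0091 | tΔX 1.0353 tΔY 3.8637
    t=0.8386 [x] (3,6)
    t=1.8738 [x] (4,6)
    t=2.0091 [y] (4,7) — stop
  → r_1 = 2.0091
beam 2: φ=-45°, α=60°
  cosα=0.5000 sinα=0.8660 | (2,6) | tMaxX 1.6200 tMaxY 0.6004 | tΔX 2.0000 tΔY 1.1547
    t=0.6004 [y] (2,7)
    t=1.6200 [x] (3,7)
    t=1.7551 [y] (3,8) — stop
  → r_2 = 1.7551
beam 3: φ=45°, α=150°
  cosα=-0.8660 sinα=0.5000 | (2,6) | tMaxX 0.2194 tMaxY 1.0400 | tΔX 1.1547 tΔY 2.0000
    t=0.2194 [x] (1,6)
    t=1.0400 [y] (1,7) — stop
  → r_3 = 1.0400
beam 4: φ=90°, α=195°
  cosα=-0.9659 sinα=-0.2588 | (2,6) | tMaxX 0.1967 tMaxY 1.8546 | tΔX 1.0353 tΔY 3.8637
    t=0.1967 [x] (1,6)
    t=1.2320 [x] (0,6) — stop
  → r_4 = 1.2320

ranges = [2.0091, 1.7551, 1.0400, 1.2320]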